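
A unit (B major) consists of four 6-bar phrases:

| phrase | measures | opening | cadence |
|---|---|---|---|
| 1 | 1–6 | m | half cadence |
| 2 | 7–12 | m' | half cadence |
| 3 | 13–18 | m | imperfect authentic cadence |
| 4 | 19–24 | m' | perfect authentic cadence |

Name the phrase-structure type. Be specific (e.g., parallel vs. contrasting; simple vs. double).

parallel double period

Four phrases in two halves: the first half (mm. 1–12) ends with a half cadence, the second (bars 13-24) with a perfect authentic cadence — a large antecedent–consequent pair, i.e. a double period.
Phrase 3 begins with the same material as phrase 1, making it parallel.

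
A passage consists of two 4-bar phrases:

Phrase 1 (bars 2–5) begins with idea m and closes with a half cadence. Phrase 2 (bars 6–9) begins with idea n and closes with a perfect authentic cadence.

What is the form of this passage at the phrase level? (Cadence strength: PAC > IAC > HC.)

Phrase 1 ends with a half cadence (weaker) and phrase 2 with a perfect authentic cadence (stronger): antecedent + consequent = a period.
The two phrases open with different material (m / n), so the period is contrasting.

contrasting period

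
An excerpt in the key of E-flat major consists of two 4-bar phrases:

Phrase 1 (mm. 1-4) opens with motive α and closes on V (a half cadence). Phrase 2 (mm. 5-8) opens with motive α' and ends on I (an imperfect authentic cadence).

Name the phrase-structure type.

Phrase 1 ends with a half cadence (weaker) and phrase 2 with an imperfect authentic cadence (stronger): antecedent + consequent = a period.
The two phrases open with the same material (α / α'), so the period is parallel.

parallel period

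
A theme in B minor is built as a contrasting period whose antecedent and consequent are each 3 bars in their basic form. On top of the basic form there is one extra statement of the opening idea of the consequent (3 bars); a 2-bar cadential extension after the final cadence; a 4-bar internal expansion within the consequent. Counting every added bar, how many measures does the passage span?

15 measures

Basic contrasting period: 3 + 3 = 6 bars.
6 (basic form) + 3 (extra statement) + 2 (cadential extension) + 4 (internal expansion) = 15.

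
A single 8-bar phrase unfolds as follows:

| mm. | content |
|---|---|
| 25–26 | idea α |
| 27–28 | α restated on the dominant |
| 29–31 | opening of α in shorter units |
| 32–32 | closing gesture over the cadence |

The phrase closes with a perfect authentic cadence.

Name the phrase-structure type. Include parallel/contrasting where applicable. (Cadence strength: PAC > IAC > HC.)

sentence

Basic idea (measures 25-26) + its repetition (bars 27-28) form the presentation; fragmentation and cadence (mm. 29–32) form the continuation — the 8-bar whole is a sentence.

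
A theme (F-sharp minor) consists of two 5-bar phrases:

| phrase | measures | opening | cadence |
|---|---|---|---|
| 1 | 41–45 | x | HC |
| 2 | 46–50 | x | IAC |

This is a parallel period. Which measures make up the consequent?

The phrase ending with the weaker cadence (half cadence) is the antecedent; the one ending more conclusively (imperfect authentic cadence) is the consequent. The consequent is measures 46–50.

measures 46–50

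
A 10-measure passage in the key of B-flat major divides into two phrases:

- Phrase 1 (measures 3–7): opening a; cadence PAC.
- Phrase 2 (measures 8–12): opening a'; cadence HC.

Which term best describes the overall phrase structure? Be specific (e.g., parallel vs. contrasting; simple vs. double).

phrase group

The second phrase closes with a half cadence, which is not stronger than the first phrase's perfect authentic cadence; without a weak→strong cadential pair there is no antecedent–consequent relationship, so this is a phrase group rather than a period.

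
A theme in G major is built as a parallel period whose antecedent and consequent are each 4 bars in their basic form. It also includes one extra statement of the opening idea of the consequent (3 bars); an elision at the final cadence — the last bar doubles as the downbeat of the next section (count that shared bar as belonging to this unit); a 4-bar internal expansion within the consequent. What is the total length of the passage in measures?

Basic parallel period: 4 + 4 = 8 bars.
8 (basic form) + 3 (extra statement) + 4 (internal expansion) = 15.
The elision shares a bar with the next section but does not change this unit's count.

15 measures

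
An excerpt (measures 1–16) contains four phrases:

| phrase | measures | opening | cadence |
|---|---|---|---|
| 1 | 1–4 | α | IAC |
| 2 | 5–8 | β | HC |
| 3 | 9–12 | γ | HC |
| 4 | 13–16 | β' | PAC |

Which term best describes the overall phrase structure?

Four phrases in two halves: the first half (bars 1-8) ends with a half cadence, the second (measures 9-16) with a perfect authentic cadence — a large antecedent–consequent pair, i.e. a double period.
Phrase 3 begins with different material from phrase 1, making it contrasting.

contrasting double period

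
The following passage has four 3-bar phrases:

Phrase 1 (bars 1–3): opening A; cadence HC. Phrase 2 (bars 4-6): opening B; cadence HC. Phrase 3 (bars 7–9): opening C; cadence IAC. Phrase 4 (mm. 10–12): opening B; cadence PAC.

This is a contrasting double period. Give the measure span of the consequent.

In a double period the first pair of phrases (ending half cadence) is the large antecedent and the second pair (ending perfect authentic cadence) is the large consequent; the consequent is measures 7–12.

measures 7–12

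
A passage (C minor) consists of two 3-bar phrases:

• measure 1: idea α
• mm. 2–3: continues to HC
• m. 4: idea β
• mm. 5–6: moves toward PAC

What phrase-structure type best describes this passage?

contrasting period

Phrase 1 ends with a half cadence (weaker) and phrase 2 with a perfect authentic cadence (stronger): antecedent + consequent = a period.
The two phrases open with different material (α / β), so the period is contrasting.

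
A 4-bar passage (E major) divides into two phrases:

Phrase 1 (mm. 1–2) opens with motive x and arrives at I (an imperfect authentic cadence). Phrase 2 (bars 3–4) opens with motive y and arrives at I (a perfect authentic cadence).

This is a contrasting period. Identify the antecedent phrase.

phrase 1

The phrase ending with the weaker cadence (imperfect authentic cadence) is the antecedent; the one ending more conclusively (perfect authentic cadence) is the consequent. The antecedent is phrase 1.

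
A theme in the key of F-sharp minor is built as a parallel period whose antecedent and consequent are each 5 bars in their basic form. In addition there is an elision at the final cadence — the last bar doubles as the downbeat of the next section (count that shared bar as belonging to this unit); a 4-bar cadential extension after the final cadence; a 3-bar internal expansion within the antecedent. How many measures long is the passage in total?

Basic parallel period: 5 + 5 = 10 bars.
10 (basic form) + 4 (cadential extension) + 3 (internal expansion) = 17.
The elision shares a bar with the next section but does not change this unit's count.

17 measures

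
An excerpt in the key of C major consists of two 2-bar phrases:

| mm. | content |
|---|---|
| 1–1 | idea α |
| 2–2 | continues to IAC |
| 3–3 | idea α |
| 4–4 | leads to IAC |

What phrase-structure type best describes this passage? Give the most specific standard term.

Both phrases have the same opening (α) and the same cadence (imperfect authentic cadence): the second is a restatement, not a consequent, so this is a repeated phrase rather than a period.

repeated phrase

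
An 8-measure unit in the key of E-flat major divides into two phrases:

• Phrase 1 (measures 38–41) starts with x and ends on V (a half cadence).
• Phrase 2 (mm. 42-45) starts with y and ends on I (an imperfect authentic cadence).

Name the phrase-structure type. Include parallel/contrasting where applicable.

contrasting period

Phrase 1 ends with a half cadence (weaker) and phrase 2 with an imperfect authentic cadence (stronger): antecedent + consequent = a period.
The two phrases open with different material (x / y), so the period is contrasting.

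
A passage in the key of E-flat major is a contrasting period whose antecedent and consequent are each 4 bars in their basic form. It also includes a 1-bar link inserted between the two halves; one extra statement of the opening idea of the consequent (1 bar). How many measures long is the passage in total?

Basic contrasting period: 4 + 4 = 8 bars.
8 (basic form) + 1 (link) + 1 (extra statement) = 10.

10 measures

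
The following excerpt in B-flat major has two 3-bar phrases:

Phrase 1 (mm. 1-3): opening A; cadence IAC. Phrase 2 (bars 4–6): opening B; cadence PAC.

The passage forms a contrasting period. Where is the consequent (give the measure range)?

measures 4–6

The antecedent is the phrase ending with the weaker cadence (imperfect authentic cadence, phrase 1) and the consequent the one ending more conclusively (perfect authentic cadence, phrase 2); the consequent is mm. 4-6.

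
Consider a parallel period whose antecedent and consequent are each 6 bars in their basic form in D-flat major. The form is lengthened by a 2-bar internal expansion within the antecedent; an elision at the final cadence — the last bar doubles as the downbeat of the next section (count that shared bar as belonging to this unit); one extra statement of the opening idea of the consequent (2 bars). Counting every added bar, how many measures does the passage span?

Basic parallel period: 6 + 6 = 12 bars.
12 (basic form) + 2 (internal expansion) + 2 (extra statement) = 16.
The elision shares a bar with the next section but does not change this unit's count.

16 measures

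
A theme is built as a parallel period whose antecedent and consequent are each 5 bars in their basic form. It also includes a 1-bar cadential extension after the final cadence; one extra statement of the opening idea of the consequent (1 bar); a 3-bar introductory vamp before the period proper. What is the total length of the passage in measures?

15 measures

Basic parallel period: 5 + 5 = 10 bars.
10 (basic form) + 1 (cadential extension) + 1 (extra statement) + 3 (introduction) = 15.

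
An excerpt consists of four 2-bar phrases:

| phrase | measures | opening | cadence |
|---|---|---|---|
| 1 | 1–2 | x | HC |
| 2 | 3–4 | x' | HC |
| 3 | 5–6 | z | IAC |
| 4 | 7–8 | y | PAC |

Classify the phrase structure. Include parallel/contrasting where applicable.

contrasting double period

Four phrases in two halves: the first half (mm. 1–4) ends with a half cadence, the second (mm. 5–8) with a perfect authentic cadence — a large antecedent–consequent pair, i.e. a double period.
Phrase 3 begins with different material from phrase 1, making it contrasting.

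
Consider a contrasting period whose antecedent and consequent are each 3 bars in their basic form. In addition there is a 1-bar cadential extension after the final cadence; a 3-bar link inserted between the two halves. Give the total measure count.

10 measures

Basic contrasting period: 3 + 3 = 6 bars.
6 (basic form) + 1 (cadential extension) + 3 (link) = 10.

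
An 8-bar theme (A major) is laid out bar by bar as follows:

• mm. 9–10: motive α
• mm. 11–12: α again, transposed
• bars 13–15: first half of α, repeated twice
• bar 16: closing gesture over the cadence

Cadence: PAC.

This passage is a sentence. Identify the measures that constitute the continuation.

measures 13–16

After the presentation (bars 9–12), the continuation covers the fragmentation through the cadence: bars 13-16.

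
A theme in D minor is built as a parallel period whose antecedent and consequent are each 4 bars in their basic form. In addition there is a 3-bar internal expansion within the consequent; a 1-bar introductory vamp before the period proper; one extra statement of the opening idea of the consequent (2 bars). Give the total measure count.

Basic parallel period: 4 + 4 = 8 bars.
8 (basic form) + 3 (internal expansion) + 1 (introduction) + 2 (extra statement) = 14.

14 measures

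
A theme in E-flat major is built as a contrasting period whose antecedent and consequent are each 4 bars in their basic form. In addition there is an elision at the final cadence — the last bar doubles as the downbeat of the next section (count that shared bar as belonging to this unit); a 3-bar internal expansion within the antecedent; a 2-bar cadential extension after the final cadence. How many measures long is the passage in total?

Basic contrasting period: 4 + 4 = 8 bars.
8 (basic form) + 3 (internal expansion) + 2 (cadential extension) = 13.
The elision shares a bar with the next section but does not change this unit's count.

13 measures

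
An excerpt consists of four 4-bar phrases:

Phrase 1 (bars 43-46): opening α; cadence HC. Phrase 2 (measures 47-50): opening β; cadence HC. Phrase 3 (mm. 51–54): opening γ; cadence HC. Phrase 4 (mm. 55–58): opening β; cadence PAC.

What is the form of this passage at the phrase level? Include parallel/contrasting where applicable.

Four phrases in two halves: the first half (mm. 43–50) ends with a half cadence, the second (mm. 51-58) with a perfect authentic cadence — a large antecedent–consequent pair, i.e. a double period.
Phrase 3 begins with different material from phrase 1, making it contrasting.

contrasting double period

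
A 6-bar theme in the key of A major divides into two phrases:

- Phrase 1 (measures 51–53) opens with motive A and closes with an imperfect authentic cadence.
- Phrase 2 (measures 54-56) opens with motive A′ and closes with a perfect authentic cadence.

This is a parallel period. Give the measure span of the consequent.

measures 54–56

The phrase ending with the weaker cadence (imperfect authentic cadence) is the antecedent; the one ending more conclusively (perfect authentic cadence) is the consequent. The consequent is measures 54–56.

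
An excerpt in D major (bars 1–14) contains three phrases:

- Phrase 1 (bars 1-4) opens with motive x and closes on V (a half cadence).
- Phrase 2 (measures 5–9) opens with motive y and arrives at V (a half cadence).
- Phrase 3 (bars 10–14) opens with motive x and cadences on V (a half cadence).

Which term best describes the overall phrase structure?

The final phrase closes with a half cadence, which is not stronger than the preceding half cadence; the 3 phrases lack an overall antecedent–consequent design and so form a phrase group.

phrase group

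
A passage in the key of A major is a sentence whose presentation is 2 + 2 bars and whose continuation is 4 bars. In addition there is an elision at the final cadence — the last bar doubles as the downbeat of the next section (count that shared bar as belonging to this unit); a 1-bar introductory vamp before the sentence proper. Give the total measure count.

9 measures

Basic sentence: 2 + 2 + 4 = 8 bars.
8 (basic form) + 1 (introduction) = 9.
The elision shares a bar with the next section but does not change this unit's count.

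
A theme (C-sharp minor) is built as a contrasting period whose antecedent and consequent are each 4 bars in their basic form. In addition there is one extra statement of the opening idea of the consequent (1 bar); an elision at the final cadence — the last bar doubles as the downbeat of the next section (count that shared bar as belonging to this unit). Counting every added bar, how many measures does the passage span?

9 measures

Basic contrasting period: 4 + 4 = 8 bars.
8 (basic form) + 1 (extra statement) = 9.
The elision shares a bar with the next section but does not change this unit's count.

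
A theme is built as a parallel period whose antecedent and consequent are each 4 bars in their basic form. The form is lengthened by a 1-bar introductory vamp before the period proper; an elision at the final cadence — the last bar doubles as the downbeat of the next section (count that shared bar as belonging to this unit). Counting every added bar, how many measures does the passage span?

9 measures

Basic parallel period: 4 + 4 = 8 bars.
8 (basic form) + 1 (introduction) = 9.
The elision shares a bar with the next section but does not change this unit's count.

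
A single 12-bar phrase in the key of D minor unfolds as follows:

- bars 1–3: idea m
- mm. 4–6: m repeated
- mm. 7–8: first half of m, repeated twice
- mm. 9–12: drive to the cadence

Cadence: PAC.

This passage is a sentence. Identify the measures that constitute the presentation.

measures 1–6

The presentation of a sentence is the basic idea (mm. 1-3) plus its repetition (mm. 4-6); the presentation is therefore measures 1–6.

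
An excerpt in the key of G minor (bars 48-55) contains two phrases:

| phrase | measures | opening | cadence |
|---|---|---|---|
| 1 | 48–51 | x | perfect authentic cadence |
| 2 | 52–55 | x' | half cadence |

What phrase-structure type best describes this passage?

The second phrase closes with a half cadence, which is not stronger than the first phrase's perfect authentic cadence; without a weak→strong cadential pair there is no antecedent–consequent relationship, so this is a phrase group rather than a period.

phrase group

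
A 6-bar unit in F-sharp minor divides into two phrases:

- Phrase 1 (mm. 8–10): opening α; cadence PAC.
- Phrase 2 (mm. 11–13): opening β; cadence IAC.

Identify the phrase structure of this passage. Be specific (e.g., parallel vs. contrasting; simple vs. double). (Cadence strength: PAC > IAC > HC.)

The second phrase closes with an imperfect authentic cadence, which is not stronger than the first phrase's perfect authentic cadence; without a weak→strong cadential pair there is no antecedent–consequent relationship, so this is a phrase group rather than a period.

phrase group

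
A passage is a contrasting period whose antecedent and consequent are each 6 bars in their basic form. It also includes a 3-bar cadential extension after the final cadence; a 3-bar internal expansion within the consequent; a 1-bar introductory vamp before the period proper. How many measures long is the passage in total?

Basic contrasting period: 6 + 6 = 12 bars.
12 (basic form) + 3 (cadential extension) + 3 (internal expansion) + 1 (introduction) = 19.

19 measures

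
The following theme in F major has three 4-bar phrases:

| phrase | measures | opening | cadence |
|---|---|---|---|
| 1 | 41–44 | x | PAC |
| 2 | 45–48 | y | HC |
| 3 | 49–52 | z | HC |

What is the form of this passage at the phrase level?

phrase group

The final phrase closes with a half cadence, which is not stronger than the preceding half cadence; the 3 phrases lack an overall antecedent–consequent design and so form a phrase group.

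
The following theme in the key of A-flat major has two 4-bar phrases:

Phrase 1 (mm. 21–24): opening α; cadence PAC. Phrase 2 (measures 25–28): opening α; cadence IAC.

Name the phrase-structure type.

The second phrase closes with an imperfect authentic cadence, which is not stronger than the first phrase's perfect authentic cadence; without a weak→strong cadential pair there is no antecedent–consequent relationship, so this is a phrase group rather than a period.

phrase group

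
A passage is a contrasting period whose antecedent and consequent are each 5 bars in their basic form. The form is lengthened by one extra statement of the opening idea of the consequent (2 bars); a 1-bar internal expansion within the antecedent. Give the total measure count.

13 measures

Basic contrasting period: 5 + 5 = 10 bars.
10 (basic form) + 2 (extra statement) + 1 (internal expansion) = 13.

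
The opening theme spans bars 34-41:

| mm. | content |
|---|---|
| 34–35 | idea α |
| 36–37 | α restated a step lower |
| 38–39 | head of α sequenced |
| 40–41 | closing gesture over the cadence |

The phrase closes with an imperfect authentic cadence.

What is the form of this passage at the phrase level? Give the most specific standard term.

sentence

Basic idea (measures 34–35) + its repetition (bars 36-37) form the presentation; fragmentation and cadence (measures 38–41) form the continuation — the 8-bar whole is a sentence.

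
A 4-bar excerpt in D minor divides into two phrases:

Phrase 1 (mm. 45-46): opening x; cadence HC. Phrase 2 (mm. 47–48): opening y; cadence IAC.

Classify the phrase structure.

contrasting period

Phrase 1 ends with a half cadence (weaker) and phrase 2 with an imperfect authentic cadence (stronger): antecedent + consequent = a period.
The two phrases open with different material (x / y), so the period is contrasting.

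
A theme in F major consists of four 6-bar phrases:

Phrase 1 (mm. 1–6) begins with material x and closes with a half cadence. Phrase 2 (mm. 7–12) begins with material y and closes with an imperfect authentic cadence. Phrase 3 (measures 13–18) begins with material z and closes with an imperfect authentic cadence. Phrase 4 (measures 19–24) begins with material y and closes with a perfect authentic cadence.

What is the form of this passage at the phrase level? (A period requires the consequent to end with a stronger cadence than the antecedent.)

Four phrases in two halves: the first half (measures 1–12) ends with an imperfect authentic cadence, the second (measures 13–24) with a perfect authentic cadence — a large antecedent–consequent pair, i.e. a double period.
Phrase 3 begins with different material from phrase 1, making it contrasting.

contrasting double period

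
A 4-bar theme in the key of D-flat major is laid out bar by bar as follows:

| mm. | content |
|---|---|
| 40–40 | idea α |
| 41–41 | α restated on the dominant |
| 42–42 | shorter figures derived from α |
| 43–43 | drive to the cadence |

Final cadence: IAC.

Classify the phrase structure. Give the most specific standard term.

sentence

Basic idea (m. 40) + its repetition (measure 41) form the presentation; fragmentation and cadence (mm. 42–43) form the continuation — the 4-bar whole is a sentence.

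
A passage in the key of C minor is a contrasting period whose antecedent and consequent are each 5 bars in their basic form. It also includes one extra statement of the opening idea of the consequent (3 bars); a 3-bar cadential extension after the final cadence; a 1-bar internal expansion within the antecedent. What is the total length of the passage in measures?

17 measures

Basic contrasting period: 5 + 5 = 10 bars.
10 (basic form) + 3 (extra statement) + 3 (cadential extension) + 1 (internal expansion) = 17.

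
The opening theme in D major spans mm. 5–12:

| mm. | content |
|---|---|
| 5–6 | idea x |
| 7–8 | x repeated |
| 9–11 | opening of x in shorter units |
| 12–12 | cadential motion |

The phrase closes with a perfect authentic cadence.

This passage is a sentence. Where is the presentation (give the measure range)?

measures 5–8

The presentation of a sentence is the basic idea (measures 5-6) plus its repetition (mm. 7-8); the presentation is therefore bars 5–8.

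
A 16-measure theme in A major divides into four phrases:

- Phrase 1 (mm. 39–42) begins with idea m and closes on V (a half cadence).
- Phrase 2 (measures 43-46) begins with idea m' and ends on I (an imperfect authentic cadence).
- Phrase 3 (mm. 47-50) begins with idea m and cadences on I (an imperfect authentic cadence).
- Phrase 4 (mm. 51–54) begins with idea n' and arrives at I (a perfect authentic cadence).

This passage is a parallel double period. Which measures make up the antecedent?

In a double period the four phrases pair into a large antecedent (phrases 1–2, ending imperfect authentic cadence) and a large consequent (phrases 3–4, ending perfect authentic cadence). The antecedent spans mm. 39–46.

measures 39–46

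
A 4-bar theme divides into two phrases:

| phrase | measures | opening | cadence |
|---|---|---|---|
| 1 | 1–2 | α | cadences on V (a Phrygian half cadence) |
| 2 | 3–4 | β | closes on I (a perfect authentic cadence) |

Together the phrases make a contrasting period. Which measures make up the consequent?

The phrase ending with the weaker cadence (Phrygian half cadence) is the antecedent; the one ending more conclusively (perfect authentic cadence) is the consequent. The consequent is measures 3–4.

measures 3–4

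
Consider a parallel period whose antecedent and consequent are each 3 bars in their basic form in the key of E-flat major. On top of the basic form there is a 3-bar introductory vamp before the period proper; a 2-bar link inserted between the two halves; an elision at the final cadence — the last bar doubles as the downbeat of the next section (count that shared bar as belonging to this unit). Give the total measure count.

Basic parallel period: 3 + 3 = 6 bars.
6 (basic form) + 3 (introduction) + 2 (link) = 11.
The elision shares a bar with the next section but does not change this unit's count.

11 measures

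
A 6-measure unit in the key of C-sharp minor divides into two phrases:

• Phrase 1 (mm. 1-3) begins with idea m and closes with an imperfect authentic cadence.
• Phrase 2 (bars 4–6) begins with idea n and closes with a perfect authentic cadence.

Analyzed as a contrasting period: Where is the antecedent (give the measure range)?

The antecedent is the phrase ending with the weaker cadence (imperfect authentic cadence, phrase 1) and the consequent the one ending more conclusively (perfect authentic cadence, phrase 2); the antecedent is mm. 1–3.

measures 1–3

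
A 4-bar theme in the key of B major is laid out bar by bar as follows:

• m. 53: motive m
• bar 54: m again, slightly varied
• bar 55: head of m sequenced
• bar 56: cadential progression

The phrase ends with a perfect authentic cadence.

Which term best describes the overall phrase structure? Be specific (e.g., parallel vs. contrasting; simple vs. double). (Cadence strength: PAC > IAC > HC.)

Basic idea (m. 53) + its repetition (measure 54) form the presentation; fragmentation and cadence (mm. 55–56) form the continuation — the 4-bar whole is a sentence.

sentence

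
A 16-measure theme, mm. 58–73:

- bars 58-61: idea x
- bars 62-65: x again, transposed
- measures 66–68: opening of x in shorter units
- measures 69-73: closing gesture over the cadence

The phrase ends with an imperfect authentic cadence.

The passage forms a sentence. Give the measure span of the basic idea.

The presentation of a sentence is the basic idea (measures 58-61) plus its repetition (mm. 62–65); the basic idea is therefore mm. 58–61.

measures 58–61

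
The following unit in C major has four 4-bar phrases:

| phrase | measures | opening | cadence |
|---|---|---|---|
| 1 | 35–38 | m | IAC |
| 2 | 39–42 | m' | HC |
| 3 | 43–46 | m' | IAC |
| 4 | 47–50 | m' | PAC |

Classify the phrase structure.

parallel double period

Four phrases in two halves: the first half (measures 35–42) ends with a half cadence, the second (bars 43-50) with a perfect authentic cadence — a large antecedent–consequent pair, i.e. a double period.
Phrase 3 begins with the same material as phrase 1, making it parallel.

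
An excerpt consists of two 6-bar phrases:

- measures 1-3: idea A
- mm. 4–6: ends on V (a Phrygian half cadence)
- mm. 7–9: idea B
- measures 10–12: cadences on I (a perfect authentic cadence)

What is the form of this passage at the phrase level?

Phrase 1 ends with a Phrygian half cadence (weaker) and phrase 2 with a perfect authentic cadence (stronger): antecedent + consequent = a period.
The two phrases open with different material (A / B), so the period is contrasting.

contrasting period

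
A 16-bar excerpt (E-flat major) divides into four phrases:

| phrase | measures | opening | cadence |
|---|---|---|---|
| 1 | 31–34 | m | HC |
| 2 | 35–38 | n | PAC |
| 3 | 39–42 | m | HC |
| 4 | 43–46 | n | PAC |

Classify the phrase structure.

The cadence pattern HC–PAC–HC–PAC is weak–strong twice, and phrases 3–4 restate phrases 1–2: a period heard twice, not a double period (which would end weakly at phrase 2).

repeated period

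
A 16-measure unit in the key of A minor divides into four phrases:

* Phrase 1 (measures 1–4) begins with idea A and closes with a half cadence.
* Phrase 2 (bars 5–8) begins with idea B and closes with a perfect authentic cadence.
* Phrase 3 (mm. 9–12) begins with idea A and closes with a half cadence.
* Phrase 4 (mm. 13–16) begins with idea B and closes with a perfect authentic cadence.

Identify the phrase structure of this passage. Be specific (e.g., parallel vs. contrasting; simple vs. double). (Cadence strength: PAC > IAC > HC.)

The cadence pattern HC–PAC–HC–PAC is weak–strong twice, and phrases 3–4 restate phrases 1–2: a period heard twice, not a double period (which would end weakly at phrase 2).

repeated period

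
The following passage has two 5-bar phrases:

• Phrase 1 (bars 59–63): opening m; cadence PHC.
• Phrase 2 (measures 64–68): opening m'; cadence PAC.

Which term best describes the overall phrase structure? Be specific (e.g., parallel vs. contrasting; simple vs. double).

parallel period

Phrase 1 ends with a Phrygian half cadence (weaker) and phrase 2 with a perfect authentic cadence (stronger): antecedent + consequent = a period.
The two phrases open with the same material (m / m'), so the period is parallel.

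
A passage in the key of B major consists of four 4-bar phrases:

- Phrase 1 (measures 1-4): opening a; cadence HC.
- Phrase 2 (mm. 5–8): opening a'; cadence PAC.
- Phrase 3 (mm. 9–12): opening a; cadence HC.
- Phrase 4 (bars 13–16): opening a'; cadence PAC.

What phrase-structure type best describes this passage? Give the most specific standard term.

The cadence pattern HC–PAC–HC–PAC is weak–strong twice, and phrases 3–4 restate phrases 1–2: a period heard twice, not a double period (which would end weakly at phrase 2).

repeated period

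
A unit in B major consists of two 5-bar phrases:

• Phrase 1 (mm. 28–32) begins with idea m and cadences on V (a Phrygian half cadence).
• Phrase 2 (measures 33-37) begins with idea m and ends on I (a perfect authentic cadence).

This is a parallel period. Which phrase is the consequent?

phrase 2

The phrase ending with the weaker cadence (Phrygian half cadence) is the antecedent; the one ending more conclusively (perfect authentic cadence) is the consequent. The consequent is phrase 2.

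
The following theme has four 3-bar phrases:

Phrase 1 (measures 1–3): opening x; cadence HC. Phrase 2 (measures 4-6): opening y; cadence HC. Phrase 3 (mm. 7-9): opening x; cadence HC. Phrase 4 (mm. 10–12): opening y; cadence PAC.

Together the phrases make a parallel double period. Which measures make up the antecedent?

In a double period the first pair of phrases (ending half cadence) is the large antecedent and the second pair (ending perfect authentic cadence) is the large consequent; the antecedent is measures 1–6.

measures 1–6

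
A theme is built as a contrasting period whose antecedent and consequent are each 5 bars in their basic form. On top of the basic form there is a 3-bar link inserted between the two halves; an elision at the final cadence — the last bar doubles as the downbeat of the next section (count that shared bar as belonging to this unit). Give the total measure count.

13 measures

Basic contrasting period: 5 + 5 = 10 bars.
10 (basic form) + 3 (link) = 13.
The elision shares a bar with the next section but does not change this unit's count.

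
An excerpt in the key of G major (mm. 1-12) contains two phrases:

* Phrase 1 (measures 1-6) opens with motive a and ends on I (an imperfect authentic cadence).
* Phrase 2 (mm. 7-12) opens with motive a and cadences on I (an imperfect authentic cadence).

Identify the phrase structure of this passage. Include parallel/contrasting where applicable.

Both phrases have the same opening (a) and the same cadence (imperfect authentic cadence): the second is a restatement, not a consequent, so this is a repeated phrase rather than a period.

repeated phrase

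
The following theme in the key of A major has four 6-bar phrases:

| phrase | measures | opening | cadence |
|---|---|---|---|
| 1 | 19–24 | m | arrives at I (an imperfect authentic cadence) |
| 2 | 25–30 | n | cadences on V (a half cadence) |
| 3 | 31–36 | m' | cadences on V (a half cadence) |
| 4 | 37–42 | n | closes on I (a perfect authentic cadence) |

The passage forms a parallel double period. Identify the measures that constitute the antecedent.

In a double period the four phrases pair into a large antecedent (phrases 1–2, ending half cadence) and a large consequent (phrases 3–4, ending perfect authentic cadence). The antecedent spans mm. 19–30.

measures 19–30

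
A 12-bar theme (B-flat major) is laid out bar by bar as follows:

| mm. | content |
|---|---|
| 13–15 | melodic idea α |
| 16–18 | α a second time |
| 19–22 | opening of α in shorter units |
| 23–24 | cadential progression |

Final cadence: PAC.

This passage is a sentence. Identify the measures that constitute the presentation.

measures 13–18

The presentation of a sentence is the basic idea (mm. 13–15) plus its repetition (measures 16–18); the presentation is therefore mm. 13–18.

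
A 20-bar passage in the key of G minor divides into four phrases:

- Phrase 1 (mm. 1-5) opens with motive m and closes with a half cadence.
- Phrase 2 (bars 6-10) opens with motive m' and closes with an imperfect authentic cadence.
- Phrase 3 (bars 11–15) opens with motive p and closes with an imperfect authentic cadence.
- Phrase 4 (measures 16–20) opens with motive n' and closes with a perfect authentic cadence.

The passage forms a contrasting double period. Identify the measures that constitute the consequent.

In a double period the four phrases pair into a large antecedent (phrases 1–2, ending imperfect authentic cadence) and a large consequent (phrases 3–4, ending perfect authentic cadence). The consequent spans bars 11–20.

measures 11–20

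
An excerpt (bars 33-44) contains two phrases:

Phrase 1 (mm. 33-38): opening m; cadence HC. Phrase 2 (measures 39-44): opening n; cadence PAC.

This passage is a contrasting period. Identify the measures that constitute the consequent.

measures 39–44

The antecedent is the phrase ending with the weaker cadence (half cadence, phrase 1) and the consequent the one ending more conclusively (perfect authentic cadence, phrase 2); the consequent is mm. 39-44.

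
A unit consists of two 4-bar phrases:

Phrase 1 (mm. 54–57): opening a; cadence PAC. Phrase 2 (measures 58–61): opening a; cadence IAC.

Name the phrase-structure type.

phrase group

The second phrase closes with an imperfect authentic cadence, which is not stronger than the first phrase's perfect authentic cadence; without a weak→strong cadential pair there is no antecedent–consequent relationship, so this is a phrase group rather than a period.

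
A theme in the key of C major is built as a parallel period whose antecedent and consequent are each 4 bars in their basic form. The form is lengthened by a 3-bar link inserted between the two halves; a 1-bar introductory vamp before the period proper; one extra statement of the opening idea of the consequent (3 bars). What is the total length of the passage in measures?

15 measures

Basic parallel period: 4 + 4 = 8 bars.
8 (basic form) + 3 (link) + 1 (introduction) + 3 (extra statement) = 15.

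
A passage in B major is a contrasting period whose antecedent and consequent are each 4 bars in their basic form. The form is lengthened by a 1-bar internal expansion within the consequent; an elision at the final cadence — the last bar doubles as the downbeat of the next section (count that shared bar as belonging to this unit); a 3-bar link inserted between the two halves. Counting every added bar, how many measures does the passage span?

Basic contrasting period: 4 + 4 = 8 bars.
8 (basic form) + 1 (internal expansion) + 3 (link) = 12.
The elision shares a bar with the next section but does not change this unit's count.

12 measures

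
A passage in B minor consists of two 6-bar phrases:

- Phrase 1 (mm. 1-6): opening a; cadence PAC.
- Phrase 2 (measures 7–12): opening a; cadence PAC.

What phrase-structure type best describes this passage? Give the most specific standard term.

Both phrases have the same opening (a) and the same cadence (perfect authentic cadence): the second is a restatement, not a consequent, so this is a repeated phrase rather than a period.

repeated phrase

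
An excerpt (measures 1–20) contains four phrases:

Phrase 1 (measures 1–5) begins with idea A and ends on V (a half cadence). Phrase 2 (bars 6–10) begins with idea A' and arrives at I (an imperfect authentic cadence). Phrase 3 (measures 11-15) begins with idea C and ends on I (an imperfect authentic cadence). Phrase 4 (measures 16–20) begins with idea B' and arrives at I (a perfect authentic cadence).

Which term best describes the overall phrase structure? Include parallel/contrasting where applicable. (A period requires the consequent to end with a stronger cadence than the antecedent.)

Four phrases in two halves: the first half (mm. 1-10) ends with an imperfect authentic cadence, the second (mm. 11–20) with a perfect authentic cadence — a large antecedent–consequent pair, i.e. a double period.
Phrase 3 begins with different material from phrase 1, making it contrasting.

contrasting double period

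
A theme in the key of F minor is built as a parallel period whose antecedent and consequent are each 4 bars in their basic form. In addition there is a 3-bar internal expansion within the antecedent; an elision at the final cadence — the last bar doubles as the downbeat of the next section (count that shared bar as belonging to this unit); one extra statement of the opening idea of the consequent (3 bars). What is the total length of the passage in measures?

Basic parallel period: 4 + 4 = 8 bars.
8 (basic form) + 3 (internal expansion) + 3 (extra statement) = 14.
The elision shares a bar with the next section but does not change this unit's count.

14 measures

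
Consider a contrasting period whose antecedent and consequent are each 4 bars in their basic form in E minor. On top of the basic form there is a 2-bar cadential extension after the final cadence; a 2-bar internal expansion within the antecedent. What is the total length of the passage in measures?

Basic contrasting period: 4 + 4 = 8 bars.
8 (basic form) + 2 (cadential extension) + 2 (internal expansion) = 12.

12 measures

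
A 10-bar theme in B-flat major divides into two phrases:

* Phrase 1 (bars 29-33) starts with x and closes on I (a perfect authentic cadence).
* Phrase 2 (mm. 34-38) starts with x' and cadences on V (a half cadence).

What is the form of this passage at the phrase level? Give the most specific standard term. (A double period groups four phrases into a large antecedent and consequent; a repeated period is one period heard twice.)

phrase group

The second phrase closes with a half cadence, which is not stronger than the first phrase's perfect authentic cadence; without a weak→strong cadential pair there is no antecedent–consequent relationship, so this is a phrase group rather than a period.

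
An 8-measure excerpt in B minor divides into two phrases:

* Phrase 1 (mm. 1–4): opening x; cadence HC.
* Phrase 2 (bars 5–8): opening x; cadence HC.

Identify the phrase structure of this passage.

repeated phrase

Both phrases have the same opening (x) and the same cadence (half cadence): the second is a restatement, not a consequent, so this is a repeated phrase rather than a period.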